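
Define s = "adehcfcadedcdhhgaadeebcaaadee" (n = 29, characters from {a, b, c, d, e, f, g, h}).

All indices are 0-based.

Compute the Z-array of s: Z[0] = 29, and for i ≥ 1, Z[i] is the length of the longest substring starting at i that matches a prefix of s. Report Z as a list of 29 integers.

Z[0]=29
i=1: fresh scan; Z[1]=0
i=2: fresh scan; Z[2]=0
i=3: fresh scan; Z[3]=0
i=4: fresh scan; Z[4]=0
i=5: fresh scan; Z[5]=0
i=6: fresh scan; Z[6]=0
i=7: fresh scan; Z[7]=3 scan→box=[7,10)
i=8: min(r-i=2, Z[1]=0)=0; Z[8]=0
i=9: min(r-i=1, Z[2]=0)=0; Z[9]=0
i=10: fresh scan; Z[10]=0
i=11: fresh scan; Z[11]=0
i=12: fresh scan; Z[12]=0
i=13: fresh scan; Z[13]=0
i=14: fresh scan; Z[14]=0
i=15: fresh scan; Z[15]=0
i=16: fresh scan; Z[16]=1 scan→box=[16,17)
i=17: fresh scan; Z[17]=3 scan→box=[17,20)
i=18: min(r-i=2, Z[1]=0)=0; Z[18]=0
i=19: min(r-i=1, Z[2]=0)=0; Z[19]=0
i=20: fresh scan; Z[20]=0
i=21: fresh scan; Z[21]=0
i=22: fresh scan; Z[22]=0
i=23: fresh scan; Z[23]=1 scan→box=[23,24)
i=24: fresh scan; Z[24]=1 scan→box=[24,25)
i=25: fresh scan; Z[25]=3 scan→box=[25,28)
i=26: min(r-i=2, Z[1]=0)=0; Z[26]=0
i=27: min(r-i=1, Z[2]=0)=0; Z[27]=0
i=28: fresh scan; Z[28]=0

[29, 0, 0, 0, 0, 0, 0, 3, 0, 0, 0, 0, 0, 0, 0, 0, 1, 3, 0, 0, 0, 0, 0, 1, 1, 3, 0, 0, 0]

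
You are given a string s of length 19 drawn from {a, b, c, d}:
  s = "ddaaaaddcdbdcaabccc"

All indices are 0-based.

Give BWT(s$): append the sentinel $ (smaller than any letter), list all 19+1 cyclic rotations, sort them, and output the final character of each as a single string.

cdacaaaadcdcbddcbd$a

rank  rotation              last
    0  $ddaaaaddcdbdcaabccc  c
    1  aaaaddcdbdcaabccc$dd  d
    2  aaaddcdbdcaabccc$dda  a
    3  aabccc$ddaaaaddcdbdc  c
    4  aaddcdbdcaabccc$ddaa  a
    5  abccc$ddaaaaddcdbdca  a
    6  addcdbdcaabccc$ddaaa  a
    7  bccc$ddaaaaddcdbdcaa  a
    8  bdcaabccc$ddaaaaddcd  d
    9  c$ddaaaaddcdbdcaabcc  c
   10  caabccc$ddaaaaddcdbd  d
   11  cc$ddaaaaddcdbdcaabc  c
   12  ccc$ddaaaaddcdbdcaab  b
   13  cdbdcaabccc$ddaaaadd  d
   14  daaaaddcdbdcaabccc$d  d
   15  dbdcaabccc$ddaaaaddc  c
   16  dcaabccc$ddaaaaddcdb  b
   17  dcdbdcaabccc$ddaaaad  d
   18  ddaaaaddcdbdcaabccc$  $
   19  ddcdbdcaabccc$ddaaaa  a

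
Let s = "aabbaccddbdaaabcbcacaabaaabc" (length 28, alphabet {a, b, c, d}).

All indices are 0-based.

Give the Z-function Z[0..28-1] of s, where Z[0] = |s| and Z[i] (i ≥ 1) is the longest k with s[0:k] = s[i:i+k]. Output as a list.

[28, 1, 0, 0, 1, 0, 0, 0, 0, 0, 0, 2, 3, 1, 0, 0, 0, 0, 1, 0, 3, 1, 0, 2, 3, 1, 0, 0]

Z[0]=28
i=1: fresh scan; Z[1]=1 extend→box=[1,2)
i=2: fresh scan; Z[2]=0
i=3: fresh scan; Z[3]=0
i=4: fresh scan; Z[4]=1 extend→box=[4,5)
i=5: fresh scan; Z[5]=0
i=6: fresh scan; Z[6]=0
i=7: fresh scan; Z[7]=0
i=8: fresh scan; Z[8]=0
i=9: fresh scan; Z[9]=0
i=10: fresh scan; Z[10]=0
i=11: fresh scan; Z[11]=2 extend→box=[11,13)
i=12: min(r-i=1, Z[1]=1)=1; Z[12]=3 extend→box=[12,15)
i=13: min(r-i=2, Z[1]=1)=1; Z[13]=1
i=14: min(r-i=1, Z[2]=0)=0; Z[14]=0
i=15: fresh scan; Z[15]=0
i=16: fresh scan; Z[16]=0
i=17: fresh scan; Z[17]=0
i=18: fresh scan; Z[18]=1 extend→box=[18,19)
i=19: fresh scan; Z[19]=0
i=20: fresh scan; Z[20]=3 extend→box=[20,23)
i=21: min(r-i=2, Z[1]=1)=1; Z[21]=1
i=22: min(r-i=1, Z[2]=0)=0; Z[22]=0
i=23: fresh scan; Z[23]=2 extend→box=[23,25)
i=24: min(r-i=1, Z[1]=1)=1; Z[24]=3 extend→box=[24,27)
i=25: min(r-i=2, Z[1]=1)=1; Z[25]=1
i=26: min(r-i=1, Z[2]=0)=0; Z[26]=0
i=27: fresh scan; Z[27]=0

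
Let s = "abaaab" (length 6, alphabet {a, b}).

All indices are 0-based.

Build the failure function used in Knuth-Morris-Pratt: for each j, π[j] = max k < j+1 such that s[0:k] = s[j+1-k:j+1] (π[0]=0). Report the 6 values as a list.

[0, 0, 1, 1, 1, 2]

π[0] = 0
j=1 s[j]='b': π[1]=0 (border '')
j=2 s[j]='a': π[2]=1 (border 'a')
j=3 s[j]='a': k: 1→0; π[3]=1 (border 'a')
j=4 s[j]='a': k: 1→0; π[4]=1 (border 'a')
j=5 s[j]='b': π[5]=2 (border 'ab')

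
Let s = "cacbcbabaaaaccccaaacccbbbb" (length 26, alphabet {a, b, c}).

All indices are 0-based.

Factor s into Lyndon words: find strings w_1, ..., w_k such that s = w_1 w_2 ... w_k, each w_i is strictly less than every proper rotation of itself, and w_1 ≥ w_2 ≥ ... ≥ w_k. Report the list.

["c", "acbcb", "ab", "aaaaccccaaacccbbbb"]

emit factor 1: 'c' (i=0, period=1)
emit factor 2: 'acbcb' (i=1, period=5)
emit factor 3: 'ab' (i=6, period=2)
emit factor 4: 'aaaaccccaaacccbbbb' (i=8, period=18)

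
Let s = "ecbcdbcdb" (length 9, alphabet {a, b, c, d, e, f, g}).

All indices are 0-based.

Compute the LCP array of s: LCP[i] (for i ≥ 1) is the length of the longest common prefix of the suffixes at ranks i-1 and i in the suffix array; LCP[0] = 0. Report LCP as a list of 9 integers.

[0, 1, 4, 0, 1, 3, 0, 2, 0]

rank→(start, suffix):
  0 → (8, 'b')
  1 → (5, 'bcdb')
  2 → (2, 'bcdbcdb')
  3 → (1, 'cbcdbcdb')
  4 → (6, 'cdb')
  5 → (3, 'cdbcdb')
  6 → (7, 'db')
  7 → (4, 'dbcdb')
  8 → (0, 'ecbcdbcdb')

SA = [8, 5, 2, 1, 6, 3, 7, 4, 0]
rank  pair      lcp
   1  s[8:],s[5:]  1  'b'
   2  s[5:],s[2:]  4  'bcdb'
   3  s[2:],s[1:]  0  ''
   4  s[1:],s[6:]  1  'c'
   5  s[6:],s[3:]  3  'cdb'
   6  s[3:],s[7:]  0  ''
   7  s[7:],s[4:]  2  'db'
   8  s[4:],s[0:]  0  ''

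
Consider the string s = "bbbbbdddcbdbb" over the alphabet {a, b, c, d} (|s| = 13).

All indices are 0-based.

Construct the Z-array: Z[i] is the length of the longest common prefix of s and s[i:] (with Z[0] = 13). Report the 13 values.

[13, 4, 3, 2, 1, 0, 0, 0, 0, 1, 0, 2, 1]

Z[0]=13
i=1: i≥r, start 0; Z[1]=4 grow→box=[1,5)
i=2: min(r-i=3, Z[1]=4)=3; Z[2]=3
i=3: min(r-i=2, Z[2]=3)=2; Z[3]=2
i=4: min(r-i=1, Z[3]=2)=1; Z[4]=1
i=5: i≥r, start 0; Z[5]=0
i=6: i≥r, start 0; Z[6]=0
i=7: i≥r, start 0; Z[7]=0
i=8: i≥r, start 0; Z[8]=0
i=9: i≥r, start 0; Z[9]=1 grow→box=[9,10)
i=10: i≥r, start 0; Z[10]=0
i=11: i≥r, start 0; Z[11]=2 grow→box=[11,13)
i=12: min(r-i=1, Z[1]=4)=1; Z[12]=1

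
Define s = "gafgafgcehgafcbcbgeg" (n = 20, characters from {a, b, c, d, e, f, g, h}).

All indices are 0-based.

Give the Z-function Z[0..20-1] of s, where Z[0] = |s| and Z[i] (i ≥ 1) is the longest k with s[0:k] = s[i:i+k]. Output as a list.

Z[0]=20
i=1: outside box; Z[1]=0
i=2: outside box; Z[2]=0
i=3: outside box; Z[3]=4 scan→box=[3,7)
i=4: min(r-i=3, Z[1]=0)=0; Z[4]=0
i=5: min(r-i=2, Z[2]=0)=0; Z[5]=0
i=6: min(r-i=1, Z[3]=4)=1; Z[6]=1
i=7: outside box; Z[7]=0
i=8: outside box; Z[8]=0
i=9: outside box; Z[9]=0
i=10: outside box; Z[10]=3 scan→box=[10,13)
i=11: min(r-i=2, Z[1]=0)=0; Z[11]=0
i=12: min(r-i=1, Z[2]=0)=0; Z[12]=0
i=13: outside box; Z[13]=0
i=14: outside box; Z[14]=0
i=15: outside box; Z[15]=0
i=16: outside box; Z[16]=0
i=17: outside box; Z[17]=1 scan→box=[17,18)
i=18: outside box; Z[18]=0
i=19: outside box; Z[19]=1 scan→box=[19,20)

[20, 0, 0, 4, 0, 0, 1, 0, 0, 0, 3, 0, 0, 0, 0, 0, 0, 1, 0, 1]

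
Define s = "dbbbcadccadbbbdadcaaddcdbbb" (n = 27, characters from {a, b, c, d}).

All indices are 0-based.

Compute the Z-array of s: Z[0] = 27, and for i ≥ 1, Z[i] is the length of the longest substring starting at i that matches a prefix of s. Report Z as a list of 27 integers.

Z[0]=27
i=1: outside box; Z[1]=0
i=2: outside box; Z[2]=0
i=3: outside box; Z[3]=0
i=4: outside box; Z[4]=0
i=5: outside box; Z[5]=0
i=6: outside box; Z[6]=1 extend→box=[6,7)
i=7: outside box; Z[7]=0
i=8: outside box; Z[8]=0
i=9: outside box; Z[9]=0
i=10: outside box; Z[10]=4 extend→box=[10,14)
i=11: min(r-i=3, Z[1]=0)=0; Z[11]=0
i=12: min(r-i=2, Z[2]=0)=0; Z[12]=0
i=13: min(r-i=1, Z[3]=0)=0; Z[13]=0
i=14: outside box; Z[14]=1 extend→box=[14,15)
i=15: outside box; Z[15]=0
i=16: outside box; Z[16]=1 extend→box=[16,17)
i=17: outside box; Z[17]=0
i=18: outside box; Z[18]=0
i=19: outside box; Z[19]=0
i=20: outside box; Z[20]=1 extend→box=[20,21)
i=21: outside box; Z[21]=1 extend→box=[21,22)
i=22: outside box; Z[22]=0
i=23: outside box; Z[23]=4 extend→box=[23,27)
i=24: min(r-i=3, Z[1]=0)=0; Z[24]=0
i=25: min(r-i=2, Z[2]=0)=0; Z[25]=0
i=26: min(r-i=1, Z[3]=0)=0; Z[26]=0

[27, 0, 0, 0, 0, 0, 1, 0, 0, 0, 4, 0, 0, 0, 1, 0, 1, 0, 0, 0, 1, 1, 0, 4, 0, 0, 0]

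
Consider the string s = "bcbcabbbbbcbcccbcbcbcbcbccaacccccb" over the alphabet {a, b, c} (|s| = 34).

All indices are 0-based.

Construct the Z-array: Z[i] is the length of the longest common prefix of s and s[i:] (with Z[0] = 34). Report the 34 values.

[34, 0, 2, 0, 0, 1, 1, 1, 1, 4, 0, 2, 0, 0, 0, 4, 0, 4, 0, 4, 0, 4, 0, 2, 0, 0, 0, 0, 0, 0, 0, 0, 0, 1]

Z[0]=34
i=1: outside box; Z[1]=0
i=2: outside box; Z[2]=2 extend→box=[2,4)
i=3: min(r-i=1, Z[1]=0)=0; Z[3]=0
i=4: outside box; Z[4]=0
i=5: outside box; Z[5]=1 extend→box=[5,6)
i=6: outside box; Z[6]=1 extend→box=[6,7)
i=7: outside box; Z[7]=1 extend→box=[7,8)
i=8: outside box; Z[8]=1 extend→box=[8,9)
i=9: outside box; Z[9]=4 extend→box=[9,13)
i=10: min(r-i=3, Z[1]=0)=0; Z[10]=0
i=11: min(r-i=2, Z[2]=2)=2; Z[11]=2
i=12: min(r-i=1, Z[3]=0)=0; Z[12]=0
i=13: outside box; Z[13]=0
i=14: outside box; Z[14]=0
i=15: outside box; Z[15]=4 extend→box=[15,19)
i=16: min(r-i=3, Z[1]=0)=0; Z[16]=0
i=17: min(r-i=2, Z[2]=2)=2; Z[17]=4 extend→box=[17,21)
i=18: min(r-i=3, Z[1]=0)=0; Z[18]=0
i=19: min(r-i=2, Z[2]=2)=2; Z[19]=4 extend→box=[19,23)
i=20: min(r-i=3, Z[1]=0)=0; Z[20]=0
i=21: min(r-i=2, Z[2]=2)=2; Z[21]=4 extend→box=[21,25)
i=22: min(r-i=3, Z[1]=0)=0; Z[22]=0
i=23: min(r-i=2, Z[2]=2)=2; Z[23]=2
i=24: min(r-i=1, Z[3]=0)=0; Z[24]=0
i=25: outside box; Z[25]=0
i=26: outside box; Z[26]=0
i=27: outside box; Z[27]=0
i=28: outside box; Z[28]=0
i=29: outside box; Z[29]=0
i=30: outside box; Z[30]=0
i=31: outside box; Z[31]=0
i=32: outside box; Z[32]=0
i=33: outside box; Z[33]=1 extend→box=[33,34)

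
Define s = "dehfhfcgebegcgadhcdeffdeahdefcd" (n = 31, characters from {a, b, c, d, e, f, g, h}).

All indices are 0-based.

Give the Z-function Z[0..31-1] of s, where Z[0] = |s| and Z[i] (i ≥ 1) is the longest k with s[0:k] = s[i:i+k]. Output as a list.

Z[0]=31
i=1: outside box; Z[1]=0
i=2: outside box; Z[2]=0
i=3: outside box; Z[3]=0
i=4: outside box; Z[4]=0
i=5: outside box; Z[5]=0
i=6: outside box; Z[6]=0
i=7: outside box; Z[7]=0
i=8: outside box; Z[8]=0
i=9: outside box; Z[9]=0
i=10: outside box; Z[10]=0
i=11: outside box; Z[11]=0
i=12: outside box; Z[12]=0
i=13: outside box; Z[13]=0
i=14: outside box; Z[14]=0
i=15: outside box; Z[15]=1 grow→box=[15,16)
i=16: outside box; Z[16]=0
i=17: outside box; Z[17]=0
i=18: outside box; Z[18]=2 grow→box=[18,20)
i=19: min(r-i=1, Z[1]=0)=0; Z[19]=0
i=20: outside box; Z[20]=0
i=21: outside box; Z[21]=0
i=22: outside box; Z[22]=2 grow→box=[22,24)
i=23: min(r-i=1, Z[1]=0)=0; Z[23]=0
i=24: outside box; Z[24]=0
i=25: outside box; Z[25]=0
i=26: outside box; Z[26]=2 grow→box=[26,28)
i=27: min(r-i=1, Z[1]=0)=0; Z[27]=0
i=28: outside box; Z[28]=0
i=29: outside box; Z[29]=0
i=30: outside box; Z[30]=1 grow→box=[30,31)

[31, 0, 0, 0, 0, 0, 0, 0, 0, 0, 0, 0, 0, 0, 0, 1, 0, 0, 2, 0, 0, 0, 2, 0, 0, 0, 2, 0, 0, 0, 1]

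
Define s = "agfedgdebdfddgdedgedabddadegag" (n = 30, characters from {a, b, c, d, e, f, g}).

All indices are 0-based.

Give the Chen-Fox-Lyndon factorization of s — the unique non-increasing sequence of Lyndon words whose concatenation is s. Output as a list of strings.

emit factor 1: 'agfedgdebdfddgdedged' (i=0, period=20)
emit factor 2: 'abddadegag' (i=20, period=10)

["agfedgdebdfddgdedged", "abddadegag"]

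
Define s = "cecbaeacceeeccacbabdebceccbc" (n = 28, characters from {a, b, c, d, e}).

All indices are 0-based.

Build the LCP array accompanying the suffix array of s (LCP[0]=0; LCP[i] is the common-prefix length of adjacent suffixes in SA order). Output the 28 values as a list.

[0, 1, 2, 1, 0, 2, 1, 2, 1, 0, 1, 1, 3, 2, 1, 2, 2, 1, 3, 2, 0, 0, 1, 1, 2, 3, 1, 2]

rank | idx | suffix
   0 |  17 | abdebceccbc
   1 |  14 | acbabdebceccbc
   2 |   6 | acceeeccacbabdebceccbc
   3 |   4 | aeacceeeccacbabdebceccbc
   4 |  16 | babdebceccbc
   5 |   3 | baeacceeeccacbabdebceccbc
   6 |  26 | bc
   7 |  21 | bceccbc
   8 |  18 | bdebceccbc
   9 |  27 | c
  10 |  13 | cacbabdebceccbc
  11 |  15 | cbabdebceccbc
  12 |   2 | cbaeacceeeccacbabdebceccbc
  13 |  25 | cbc
  14 |  12 | ccacbabdebceccbc
  15 |  24 | ccbc
  16 |   7 | cceeeccacbabdebceccbc
  17 |   0 | cecbaeacceeeccacbabdebceccbc
  18 |  22 | ceccbc
  19 |   8 | ceeeccacbabdebceccbc
  20 |  19 | debceccbc
  21 |   5 | eacceeeccacbabdebceccbc
  22 |  20 | ebceccbc
  23 |   1 | ecbaeacceeeccacbabdebceccbc
  24 |  11 | eccacbabdebceccbc
  25 |  23 | eccbc
  26 |  10 | eeccacbabdebceccbc
  27 |   9 | eeeccacbabdebceccbc

SA = [17, 14, 6, 4, 16, 3, 26, 21, 18, 27, 13, 15, 2, 25, 12, 24, 7, 0, 22, 8, 19, 5, 20, 1, 11, 23, 10, 9]
rank  pair      lcp
   1  s[17:],s[14:]  1  'a'
   2  s[14:],s[6:]  2  'ac'
   3  s[6:],s[4:]  1  'a'
   4  s[4:],s[16:]  0  ''
   5  s[16:],s[3:]  2  'ba'
   6  s[3:],s[26:]  1  'b'
   7  s[26:],s[21:]  2  'bc'
   8  s[21:],s[18:]  1  'b'
   9  s[18:],s[27:]  0  ''
  10  s[27:],s[13:]  1  'c'
  11  s[13:],s[15:]  1  'c'
  12  s[15:],s[2:]  3  'cba'
  13  s[2:],s[25:]  2  'cb'
  14  s[25:],s[12:]  1  'c'
  15  s[12:],s[24:]  2  'cc'
  16  s[24:],s[7:]  2  'cc'
  17  s[7:],s[0:]  1  'c'
  18  s[0:],s[22:]  3  'cec'
  19  s[22:],s[8:]  2  'ce'
  20  s[8:],s[19:]  0  ''
  21  s[19:],s[5:]  0  ''
  22  s[5:],s[20:]  1  'e'
  23  s[20:],s[1:]  1  'e'
  24  s[1:],s[11:]  2  'ec'
  25  s[11:],s[23:]  3  'ecc'
  26  s[23:],s[10:]  1  'e'
  27  s[10:],s[9:]  2  'ee'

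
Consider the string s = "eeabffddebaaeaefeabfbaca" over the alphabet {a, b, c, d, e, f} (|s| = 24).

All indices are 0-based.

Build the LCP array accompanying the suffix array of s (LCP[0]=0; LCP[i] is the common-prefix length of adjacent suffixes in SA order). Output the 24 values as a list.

rank | idx | suffix
   0 |  23 | a
   1 |  10 | aaeaefeabfbaca
   2 |  17 | abfbaca
   3 |   2 | abffddebaaeaefeabfbaca
   4 |  21 | aca
   5 |  11 | aeaefeabfbaca
   6 |  13 | aefeabfbaca
   7 |   9 | baaeaefeabfbaca
   8 |  20 | baca
   9 |  18 | bfbaca
  10 |   3 | bffddebaaeaefeabfbaca
  11 |  22 | ca
  12 |   6 | ddebaaeaefeabfbaca
  13 |   7 | debaaeaefeabfbaca
  14 |  16 | eabfbaca
  15 |   1 | eabffddebaaeaefeabfbaca
  16 |  12 | eaefeabfbaca
  17 |   8 | ebaaeaefeabfbaca
  18 |   0 | eeabffddebaaeaefeabfbaca
  19 |  14 | efeabfbaca
  20 |  19 | fbaca
  21 |   5 | fddebaaeaefeabfbaca
  22 |  15 | feabfbaca
  23 |   4 | ffddebaaeaefeabfbaca

SA = [23, 10, 17, 2, 21, 11, 13, 9, 20, 18, 3, 22, 6, 7, 16, 1, 12, 8, 0, 14, 19, 5, 15, 4]
i: (SA[i-1],SA[i]) lcp shared
  1: (23,10) 1 'a'
  2: (10,17) 1 'a'
  3: (17,2) 3 'abf'
  4: (2,21) 1 'a'
  5: (21,11) 1 'a'
  6: (11,13) 2 'ae'
  7: (13,9) 0 ''
  8: (9,20) 2 'ba'
  9: (20,18) 1 'b'
  10: (18,3) 2 'bf'
  11: (3,22) 0 ''
  12: (22,6) 0 ''
  13: (6,7) 1 'd'
  14: (7,16) 0 ''
  15: (16,1) 4 'eabf'
  16: (1,12) 2 'ea'
  17: (12,8) 1 'e'
  18: (8,0) 1 'e'
  19: (0,14) 1 'e'
  20: (14,19) 0 ''
  21: (19,5) 1 'f'
  22: (5,15) 1 'f'
  23: (15,4) 1 'f'

[0, 1, 1, 3, 1, 1, 2, 0, 2, 1, 2, 0, 0, 1, 0, 4, 2, 1, 1, 1, 0, 1, 1, 1]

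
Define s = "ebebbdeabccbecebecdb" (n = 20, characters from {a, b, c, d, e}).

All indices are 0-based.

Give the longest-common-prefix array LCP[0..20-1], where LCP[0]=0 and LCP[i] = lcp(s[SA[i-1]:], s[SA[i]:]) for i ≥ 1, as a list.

rank→(start, suffix):
  0 → (7, 'abccbecebecdb')
  1 → (19, 'b')
  2 → (3, 'bbdeabccbecebecdb')
  3 → (8, 'bccbecebecdb')
  4 → (4, 'bdeabccbecebecdb')
  5 → (1, 'bebbdeabccbecebecdb')
  6 → (15, 'becdb')
  7 → (11, 'becebecdb')
  8 → (10, 'cbecebecdb')
  9 → (9, 'ccbecebecdb')
  10 → (17, 'cdb')
  11 → (13, 'cebecdb')
  12 → (18, 'db')
  13 → (5, 'deabccbecebecdb')
  14 → (6, 'eabccbecebecdb')
  15 → (2, 'ebbdeabccbecebecdb')
  16 → (0, 'ebebbdeabccbecebecdb')
  17 → (14, 'ebecdb')
  18 → (16, 'ecdb')
  19 → (12, 'ecebecdb')

SA = [7, 19, 3, 8, 4, 1, 15, 11, 10, 9, 17, 13, 18, 5, 6, 2, 0, 14, 16, 12]
rank  pair      lcp
   1  s[7:],s[19:]  0  ''
   2  s[19:],s[3:]  1  'b'
   3  s[3:],s[8:]  1  'b'
   4  s[8:],s[4:]  1  'b'
   5  s[4:],s[1:]  1  'b'
   6  s[1:],s[15:]  2  'be'
   7  s[15:],s[11:]  3  'bec'
   8  s[11:],s[10:]  0  ''
   9  s[10:],s[9:]  1  'c'
  10  s[9:],s[17:]  1  'c'
  11  s[17:],s[13:]  1  'c'
  12  s[13:],s[18:]  0  ''
  13  s[18:],s[5:]  1  'd'
  14  s[5:],s[6:]  0  ''
  15  s[6:],s[2:]  1  'e'
  16  s[2:],s[0:]  2  'eb'
  17  s[0:],s[14:]  3  'ebe'
  18  s[14:],s[16:]  1  'e'
  19  s[16:],s[12:]  2  'ec'

[0, 0, 1, 1, 1, 1, 2, 3, 0, 1, 1, 1, 0, 1, 0, 1, 2, 3, 1, 2]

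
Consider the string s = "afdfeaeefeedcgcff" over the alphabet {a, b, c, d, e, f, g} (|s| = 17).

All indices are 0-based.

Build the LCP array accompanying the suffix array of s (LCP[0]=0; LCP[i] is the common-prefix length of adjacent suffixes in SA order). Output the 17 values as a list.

[0, 1, 0, 1, 0, 1, 0, 1, 1, 2, 1, 0, 1, 1, 2, 1, 0]

rank→(start, suffix):
  0 → (5, 'aeefeedcgcff')
  1 → (0, 'afdfeaeefeedcgcff')
  2 → (14, 'cff')
  3 → (12, 'cgcff')
  4 → (11, 'dcgcff')
  5 → (2, 'dfeaeefeedcgcff')
  6 → (4, 'eaeefeedcgcff')
  7 → (10, 'edcgcff')
  8 → (9, 'eedcgcff')
  9 → (6, 'eefeedcgcff')
  10 → (7, 'efeedcgcff')
  11 → (16, 'f')
  12 → (1, 'fdfeaeefeedcgcff')
  13 → (3, 'feaeefeedcgcff')
  14 → (8, 'feedcgcff')
  15 → (15, 'ff')
  16 → (13, 'gcff')

SA = [5, 0, 14, 12, 11, 2, 4, 10, 9, 6, 7, 16, 1, 3, 8, 15, 13]
[i] adj suffixes → lcp
  [1] 5/0 → 1 ('a')
  [2] 0/14 → 0 ('')
  [3] 14/12 → 1 ('c')
  [4] 12/11 → 0 ('')
  [5] 11/2 → 1 ('d')
  [6] 2/4 → 0 ('')
  [7] 4/10 → 1 ('e')
  [8] 10/9 → 1 ('e')
  [9] 9/6 → 2 ('ee')
  [10] 6/7 → 1 ('e')
  [11] 7/16 → 0 ('')
  [12] 16/1 → 1 ('f')
  [13] 1/3 → 1 ('f')
  [14] 3/8 → 2 ('fe')
  [15] 8/15 → 1 ('f')
  [16] 15/13 → 0 ('')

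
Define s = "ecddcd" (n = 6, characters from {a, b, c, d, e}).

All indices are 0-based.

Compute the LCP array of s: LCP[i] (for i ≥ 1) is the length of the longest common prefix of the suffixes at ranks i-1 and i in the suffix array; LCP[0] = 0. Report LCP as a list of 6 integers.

sorted suffixes:
  #0 SA[0]=4  'cd'
  #1 SA[1]=1  'cddcd'
  #2 SA[2]=5  'd'
  #3 SA[3]=3  'dcd'
  #4 SA[4]=2  'ddcd'
  #5 SA[5]=0  'ecddcd'

SA = [4, 1, 5, 3, 2, 0]
[i] adj suffixes → lcp
  [1] 4/1 → 2 ('cd')
  [2] 1/5 → 0 ('')
  [3] 5/3 → 1 ('d')
  [4] 3/2 → 1 ('d')
  [5] 2/0 → 0 ('')

[0, 2, 0, 1, 1, 0]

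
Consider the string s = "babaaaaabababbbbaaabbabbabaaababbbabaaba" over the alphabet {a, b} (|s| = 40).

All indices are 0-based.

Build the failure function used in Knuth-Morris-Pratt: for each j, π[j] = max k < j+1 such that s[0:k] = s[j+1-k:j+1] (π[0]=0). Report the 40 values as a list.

[0, 0, 1, 2, 0, 0, 0, 0, 1, 2, 3, 4, 3, 1, 1, 1, 2, 0, 0, 1, 1, 2, 3, 1, 2, 3, 4, 5, 6, 1, 2, 3, 1, 1, 2, 3, 4, 5, 1, 2]

π[0] = 0
j=1 s[j]='a': π[1]=0 (border '')
j=2 s[j]='b': π[2]=1 (border 'b')
j=3 s[j]='a': π[3]=2 (border 'ba')
j=4 s[j]='a': k: 2→0; π[4]=0 (border '')
j=5 s[j]='a': π[5]=0 (border '')
j=6 s[j]='a': π[6]=0 (border '')
j=7 s[j]='a': π[7]=0 (border '')
j=8 s[j]='b': π[8]=1 (border 'b')
j=9 s[j]='a': π[9]=2 (border 'ba')
j=10 s[j]='b': π[10]=3 (border 'bab')
j=11 s[j]='a': π[11]=4 (border 'baba')
j=12 s[j]='b': k: 4→2; π[12]=3 (border 'bab')
j=13 s[j]='b': k: 3→1→0; π[13]=1 (border 'b')
j=14 s[j]='b': k: 1→0; π[14]=1 (border 'b')
j=15 s[j]='b': k: 1→0; π[15]=1 (border 'b')
j=16 s[j]='a': π[16]=2 (border 'ba')
j=17 s[j]='a': k: 2→0; π[17]=0 (border '')
j=18 s[j]='a': π[18]=0 (border '')
j=19 s[j]='b': π[19]=1 (border 'b')
j=20 s[j]='b': k: 1→0; π[20]=1 (border 'b')
j=21 s[j]='a': π[21]=2 (border 'ba')
j=22 s[j]='b': π[22]=3 (border 'bab')
j=23 s[j]='b': k: 3→1→0; π[23]=1 (border 'b')
j=24 s[j]='a': π[24]=2 (border 'ba')
j=25 s[j]='b': π[25]=3 (border 'bab')
j=26 s[j]='a': π[26]=4 (border 'baba')
j=27 s[j]='a': π[27]=5 (border 'babaa')
j=28 s[j]='a': π[28]=6 (border 'babaaa')
j=29 s[j]='b': k: 6→0; π[29]=1 (border 'b')
j=30 s[j]='a': π[30]=2 (border 'ba')
j=31 s[j]='b': π[31]=3 (border 'bab')
j=32 s[j]='b': k: 3→1→0; π[32]=1 (border 'b')
j=33 s[j]='b': k: 1→0; π[33]=1 (border 'b')
j=34 s[j]='a': π[34]=2 (border 'ba')
j=35 s[j]='b': π[35]=3 (border 'bab')
j=36 s[j]='a': π[36]=4 (border 'baba')
j=37 s[j]='a': π[37]=5 (border 'babaa')
j=38 s[j]='b': k: 5→0; π[38]=1 (border 'b')
j=39 s[j]='a': π[39]=2 (border 'ba')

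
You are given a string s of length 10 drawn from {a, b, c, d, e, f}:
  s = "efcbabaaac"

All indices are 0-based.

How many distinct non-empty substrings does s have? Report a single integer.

48

rank | idx | suffix
   0 |   6 | aaac
   1 |   7 | aac
   2 |   4 | abaaac
   3 |   8 | ac
   4 |   5 | baaac
   5 |   3 | babaaac
   6 |   9 | c
   7 |   2 | cbabaaac
   8 |   0 | efcbabaaac
   9 |   1 | fcbabaaac

SA = [6, 7, 4, 8, 5, 3, 9, 2, 0, 1]
[i] adj suffixes → lcp
  [1] 6/7 → 2 ('aa')
  [2] 7/4 → 1 ('a')
  [3] 4/8 → 1 ('a')
  [4] 8/5 → 0 ('')
  [5] 5/3 → 2 ('ba')
  [6] 3/9 → 0 ('')
  [7] 9/2 → 1 ('c')
  [8] 2/0 → 0 ('')
  [9] 0/1 → 0 ('')

n(n+1)/2 = 10·11/2 = 55
Σ LCP = 0 + 2 + 1 + 1 + 0 + 2 + 0 + 1 + 0 + 0 = 7
distinct = 55 − 7 = 48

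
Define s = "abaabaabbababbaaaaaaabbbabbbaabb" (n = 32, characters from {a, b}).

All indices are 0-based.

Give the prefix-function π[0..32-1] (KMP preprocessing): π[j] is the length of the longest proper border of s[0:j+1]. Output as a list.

[0, 0, 1, 1, 2, 3, 4, 5, 0, 1, 2, 3, 2, 0, 1, 1, 1, 1, 1, 1, 1, 2, 0, 0, 1, 2, 0, 0, 1, 1, 2, 0]

π[0] = 0
j=1 s[j]='b': π[1]=0 (border '')
j=2 s[j]='a': π[2]=1 (border 'a')
j=3 s[j]='a': k: 1→0; π[3]=1 (border 'a')
j=4 s[j]='b': π[4]=2 (border 'ab')
j=5 s[j]='a': π[5]=3 (border 'aba')
j=6 s[j]='a': π[6]=4 (border 'abaa')
j=7 s[j]='b': π[7]=5 (border 'abaab')
j=8 s[j]='b': k: 5→2→0; π[8]=0 (border '')
j=9 s[j]='a': π[9]=1 (border 'a')
j=10 s[j]='b': π[10]=2 (border 'ab')
j=11 s[j]='a': π[11]=3 (border 'aba')
j=12 s[j]='b': k: 3→1; π[12]=2 (border 'ab')
j=13 s[j]='b': k: 2→0; π[13]=0 (border '')
j=14 s[j]='a': π[14]=1 (border 'a')
j=15 s[j]='a': k: 1→0; π[15]=1 (border 'a')
j=16 s[j]='a': k: 1→0; π[16]=1 (border 'a')
j=17 s[j]='a': k: 1→0; π[17]=1 (border 'a')
j=18 s[j]='a': k: 1→0; π[18]=1 (border 'a')
j=19 s[j]='a': k: 1→0; π[19]=1 (border 'a')
j=20 s[j]='a': k: 1→0; π[20]=1 (border 'a')
j=21 s[j]='b': π[21]=2 (border 'ab')
j=22 s[j]='b': k: 2→0; π[22]=0 (border '')
j=23 s[j]='b': π[23]=0 (border '')
j=24 s[j]='a': π[24]=1 (border 'a')
j=25 s[j]='b': π[25]=2 (border 'ab')
j=26 s[j]='b': k: 2→0; π[26]=0 (border '')
j=27 s[j]='b': π[27]=0 (border '')
j=28 s[j]='a': π[28]=1 (border 'a')
j=29 s[j]='a': k: 1→0; π[29]=1 (border 'a')
j=30 s[j]='b': π[30]=2 (border 'ab')
j=31 s[j]='b': k: 2→0; π[31]=0 (border '')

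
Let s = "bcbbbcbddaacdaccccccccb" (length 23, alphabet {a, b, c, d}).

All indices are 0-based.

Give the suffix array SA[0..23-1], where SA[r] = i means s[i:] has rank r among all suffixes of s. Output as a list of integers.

rank | idx | suffix
   0 |   9 | aacdaccccccccb
   1 |  13 | accccccccb
   2 |  10 | acdaccccccccb
   3 |  22 | b
   4 |   2 | bbbcbddaacdaccccccccb
   5 |   3 | bbcbddaacdaccccccccb
   6 |   0 | bcbbbcbddaacdaccccccccb
   7 |   4 | bcbddaacdaccccccccb
   8 |   6 | bddaacdaccccccccb
   9 |  21 | cb
  10 |   1 | cbbbcbddaacdaccccccccb
  11 |   5 | cbddaacdaccccccccb
  12 |  20 | ccb
  13 |  19 | cccb
  14 |  18 | ccccb
  15 |  17 | cccccb
  16 |  16 | ccccccb
  17 |  15 | cccccccb
  18 |  14 | ccccccccb
  19 |  11 | cdaccccccccb
  20 |   8 | daacdaccccccccb
  21 |  12 | daccccccccb
  22 |   7 | ddaacdaccccccccb

[9, 13, 10, 22, 2, 3, 0, 4, 6, 21, 1, 5, 20, 19, 18, 17, 16, 15, 14, 11, 8, 12, 7]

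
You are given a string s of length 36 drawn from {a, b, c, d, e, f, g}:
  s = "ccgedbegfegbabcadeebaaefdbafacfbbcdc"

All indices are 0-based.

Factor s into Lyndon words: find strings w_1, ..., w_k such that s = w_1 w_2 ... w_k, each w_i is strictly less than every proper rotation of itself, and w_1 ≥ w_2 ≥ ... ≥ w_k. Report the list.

["ccged", "begfeg", "b", "abcadeeb", "aaefdbafacfbbcdc"]

emit factor 1: 'ccged' (i=0, period=5)
emit factor 2: 'begfeg' (i=5, period=6)
emit factor 3: 'b' (i=11, period=1)
emit factor 4: 'abcadeeb' (i=12, period=8)
emit factor 5: 'aaefdbafacfbbcdc' (i=20, period=16)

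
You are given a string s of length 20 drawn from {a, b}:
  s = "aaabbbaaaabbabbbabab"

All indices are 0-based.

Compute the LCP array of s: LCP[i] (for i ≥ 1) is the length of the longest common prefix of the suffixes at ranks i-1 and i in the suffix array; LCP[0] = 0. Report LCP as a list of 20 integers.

rank | idx | suffix
   0 |   6 | aaaabbabbbabab
   1 |   7 | aaabbabbbabab
   2 |   0 | aaabbbaaaabbabbbabab
   3 |   8 | aabbabbbabab
   4 |   1 | aabbbaaaabbabbbabab
   5 |  18 | ab
   6 |  16 | abab
   7 |   9 | abbabbbabab
   8 |   2 | abbbaaaabbabbbabab
   9 |  12 | abbbabab
  10 |  19 | b
  11 |   5 | baaaabbabbbabab
  12 |  17 | bab
  13 |  15 | babab
  14 |  11 | babbbabab
  15 |   4 | bbaaaabbabbbabab
  16 |  14 | bbabab
  17 |  10 | bbabbbabab
  18 |   3 | bbbaaaabbabbbabab
  19 |  13 | bbbabab

SA = [6, 7, 0, 8, 1, 18, 16, 9, 2, 12, 19, 5, 17, 15, 11, 4, 14, 10, 3, 13]
rank  pair      lcp
   1  s[6:],s[7:]  3  'aaa'
   2  s[7:],s[0:]  5  'aaabb'
   3  s[0:],s[8:]  2  'aa'
   4  s[8:],s[1:]  4  'aabb'
   5  s[1:],s[18:]  1  'a'
   6  s[18:],s[16:]  2  'ab'
   7  s[16:],s[9:]  2  'ab'
   8  s[9:],s[2:]  3  'abb'
   9  s[2:],s[12:]  5  'abbba'
  10  s[12:],s[19:]  0  ''
  11  s[19:],s[5:]  1  'b'
  12  s[5:],s[17:]  2  'ba'
  13  s[17:],s[15:]  3  'bab'
  14  s[15:],s[11:]  3  'bab'
  15  s[11:],s[4:]  1  'b'
  16  s[4:],s[14:]  3  'bba'
  17  s[14:],s[10:]  4  'bbab'
  18  s[10:],s[3:]  2  'bb'
  19  s[3:],s[13:]  4  'bbba'

[0, 3, 5, 2, 4, 1, 2, 2, 3, 5, 0, 1, 2, 3, 3, 1, 3, 4, 2, 4]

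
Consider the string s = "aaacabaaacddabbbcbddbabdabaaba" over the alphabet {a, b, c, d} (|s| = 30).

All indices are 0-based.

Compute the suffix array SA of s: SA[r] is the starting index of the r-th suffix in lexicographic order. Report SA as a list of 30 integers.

rank→(start, suffix):
  0 → (29, 'a')
  1 → (0, 'aaacabaaacddabbbcbddbabdabaaba')
  2 → (6, 'aaacddabbbcbddbabdabaaba')
  3 → (26, 'aaba')
  4 → (1, 'aacabaaacddabbbcbddbabdabaaba')
  5 → (7, 'aacddabbbcbddbabdabaaba')
  6 → (27, 'aba')
  7 → (4, 'abaaacddabbbcbddbabdabaaba')
  8 → (24, 'abaaba')
  9 → (12, 'abbbcbddbabdabaaba')
  10 → (21, 'abdabaaba')
  11 → (2, 'acabaaacddabbbcbddbabdabaaba')
  12 → (8, 'acddabbbcbddbabdabaaba')
  13 → (28, 'ba')
  14 → (5, 'baaacddabbbcbddbabdabaaba')
  15 → (25, 'baaba')
  16 → (20, 'babdabaaba')
  17 → (13, 'bbbcbddbabdabaaba')
  18 → (14, 'bbcbddbabdabaaba')
  19 → (15, 'bcbddbabdabaaba')
  20 → (22, 'bdabaaba')
  21 → (17, 'bddbabdabaaba')
  22 → (3, 'cabaaacddabbbcbddbabdabaaba')
  23 → (16, 'cbddbabdabaaba')
  24 → (9, 'cddabbbcbddbabdabaaba')
  25 → (23, 'dabaaba')
  26 → (11, 'dabbbcbddbabdabaaba')
  27 → (19, 'dbabdabaaba')
  28 → (10, 'ddabbbcbddbabdabaaba')
  29 → (18, 'ddbabdabaaba')

[29, 0, 6, 26, 1, 7, 27, 4, 24, 12, 21, 2, 8, 28, 5, 25, 20, 13, 14, 15, 22, 17, 3, 16, 9, 23, 11, 19, 10, 18]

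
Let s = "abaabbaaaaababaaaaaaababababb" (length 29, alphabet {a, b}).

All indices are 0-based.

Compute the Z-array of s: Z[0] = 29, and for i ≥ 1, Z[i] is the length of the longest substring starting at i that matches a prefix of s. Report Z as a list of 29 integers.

Z[0]=29
i=1: i≥r, start 0; Z[1]=0
i=2: i≥r, start 0; Z[2]=1 extend→box=[2,3)
i=3: i≥r, start 0; Z[3]=2 extend→box=[3,5)
i=4: min(r-i=1, Z[1]=0)=0; Z[4]=0
i=5: i≥r, start 0; Z[5]=0
i=6: i≥r, start 0; Z[6]=1 extend→box=[6,7)
i=7: i≥r, start 0; Z[7]=1 extend→box=[7,8)
i=8: i≥r, start 0; Z[8]=1 extend→box=[8,9)
i=9: i≥r, start 0; Z[9]=1 extend→box=[9,10)
i=10: i≥r, start 0; Z[10]=3 extend→box=[10,13)
i=11: min(r-i=2, Z[1]=0)=0; Z[11]=0
i=12: min(r-i=1, Z[2]=1)=1; Z[12]=4 extend→box=[12,16)
i=13: min(r-i=3, Z[1]=0)=0; Z[13]=0
i=14: min(r-i=2, Z[2]=1)=1; Z[14]=1
i=15: min(r-i=1, Z[3]=2)=1; Z[15]=1
i=16: i≥r, start 0; Z[16]=1 extend→box=[16,17)
i=17: i≥r, start 0; Z[17]=1 extend→box=[17,18)
i=18: i≥r, start 0; Z[18]=1 extend→box=[18,19)
i=19: i≥r, start 0; Z[19]=1 extend→box=[19,20)
i=20: i≥r, start 0; Z[20]=3 extend→box=[20,23)
i=21: min(r-i=2, Z[1]=0)=0; Z[21]=0
i=22: min(r-i=1, Z[2]=1)=1; Z[22]=3 extend→box=[22,25)
i=23: min(r-i=2, Z[1]=0)=0; Z[23]=0
i=24: min(r-i=1, Z[2]=1)=1; Z[24]=3 extend→box=[24,27)
i=25: min(r-i=2, Z[1]=0)=0; Z[25]=0
i=26: min(r-i=1, Z[2]=1)=1; Z[26]=2 extend→box=[26,28)
i=27: min(r-i=1, Z[1]=0)=0; Z[27]=0
i=28: i≥r, start 0; Z[28]=0

[29, 0, 1, 2, 0, 0, 1, 1, 1, 1, 3, 0, 4, 0, 1, 1, 1, 1, 1, 1, 3, 0, 3, 0, 3, 0, 2, 0, 0]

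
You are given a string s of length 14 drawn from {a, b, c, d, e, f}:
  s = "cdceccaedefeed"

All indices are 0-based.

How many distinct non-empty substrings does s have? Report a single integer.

95

rank→(start, suffix):
  0 → (6, 'aedefeed')
  1 → (5, 'caedefeed')
  2 → (4, 'ccaedefeed')
  3 → (0, 'cdceccaedefeed')
  4 → (2, 'ceccaedefeed')
  5 → (13, 'd')
  6 → (1, 'dceccaedefeed')
  7 → (8, 'defeed')
  8 → (3, 'eccaedefeed')
  9 → (12, 'ed')
  10 → (7, 'edefeed')
  11 → (11, 'eed')
  12 → (9, 'efeed')
  13 → (10, 'feed')

SA = [6, 5, 4, 0, 2, 13, 1, 8, 3, 12, 7, 11, 9, 10]
rank  pair      lcp
   1  s[6:],s[5:]  0  ''
   2  s[5:],s[4:]  1  'c'
   3  s[4:],s[0:]  1  'c'
   4  s[0:],s[2:]  1  'c'
   5  s[2:],s[13:]  0  ''
   6  s[13:],s[1:]  1  'd'
   7  s[1:],s[8:]  1  'd'
   8  s[8:],s[3:]  0  ''
   9  s[3:],s[12:]  1  'e'
  10  s[12:],s[7:]  2  'ed'
  11  s[7:],s[11:]  1  'e'
  12  s[11:],s[9:]  1  'e'
  13  s[9:],s[10:]  0  ''

n(n+1)/2 = 14·15/2 = 105
Σ LCP = 0 + 0 + 1 + 1 + 1 + 0 + 1 + 1 + 0 + 1 + 2 + 1 + 1 + 0 = 10
distinct = 105 − 10 = 95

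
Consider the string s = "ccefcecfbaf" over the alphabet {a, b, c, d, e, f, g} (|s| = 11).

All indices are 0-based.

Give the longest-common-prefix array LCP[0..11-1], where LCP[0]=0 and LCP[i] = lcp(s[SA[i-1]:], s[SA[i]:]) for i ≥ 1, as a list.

[0, 0, 0, 1, 2, 1, 0, 1, 0, 1, 1]

rank→(start, suffix):
  0 → (9, 'af')
  1 → (8, 'baf')
  2 → (0, 'ccefcecfbaf')
  3 → (4, 'cecfbaf')
  4 → (1, 'cefcecfbaf')
  5 → (6, 'cfbaf')
  6 → (5, 'ecfbaf')
  7 → (2, 'efcecfbaf')
  8 → (10, 'f')
  9 → (7, 'fbaf')
  10 → (3, 'fcecfbaf')

SA = [9, 8, 0, 4, 1, 6, 5, 2, 10, 7, 3]
[i] adj suffixes → lcp
  [1] 9/8 → 0 ('')
  [2] 8/0 → 0 ('')
  [3] 0/4 → 1 ('c')
  [4] 4/1 → 2 ('ce')
  [5] 1/6 → 1 ('c')
  [6] 6/5 → 0 ('')
  [7] 5/2 → 1 ('e')
  [8] 2/10 → 0 ('')
  [9] 10/7 → 1 ('f')
  [10] 7/3 → 1 ('f')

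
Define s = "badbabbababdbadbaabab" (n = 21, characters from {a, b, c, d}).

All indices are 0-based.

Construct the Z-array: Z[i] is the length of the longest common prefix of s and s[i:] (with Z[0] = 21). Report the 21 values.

[21, 0, 0, 2, 0, 1, 2, 0, 2, 0, 1, 0, 5, 0, 0, 2, 0, 0, 2, 0, 1]

Z[0]=21
i=1: fresh scan; Z[1]=0
i=2: fresh scan; Z[2]=0
i=3: fresh scan; Z[3]=2 grow→box=[3,5)
i=4: min(r-i=1, Z[1]=0)=0; Z[4]=0
i=5: fresh scan; Z[5]=1 grow→box=[5,6)
i=6: fresh scan; Z[6]=2 grow→box=[6,8)
i=7: min(r-i=1, Z[1]=0)=0; Z[7]=0
i=8: fresh scan; Z[8]=2 grow→box=[8,10)
i=9: min(r-i=1, Z[1]=0)=0; Z[9]=0
i=10: fresh scan; Z[10]=1 grow→box=[10,11)
i=11: fresh scan; Z[11]=0
i=12: fresh scan; Z[12]=5 grow→box=[12,17)
i=13: min(r-i=4, Z[1]=0)=0; Z[13]=0
i=14: min(r-i=3, Z[2]=0)=0; Z[14]=0
i=15: min(r-i=2, Z[3]=2)=2; Z[15]=2
i=16: min(r-i=1, Z[4]=0)=0; Z[16]=0
i=17: fresh scan; Z[17]=0
i=18: fresh scan; Z[18]=2 grow→box=[18,20)
i=19: min(r-i=1, Z[1]=0)=0; Z[19]=0
i=20: fresh scan; Z[20]=1 grow→box=[20,21)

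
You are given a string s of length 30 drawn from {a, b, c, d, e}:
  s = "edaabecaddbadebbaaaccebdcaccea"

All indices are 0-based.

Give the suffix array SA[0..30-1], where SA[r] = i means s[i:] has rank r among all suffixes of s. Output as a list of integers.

[29, 16, 2, 17, 3, 25, 18, 7, 11, 15, 10, 14, 22, 4, 24, 6, 26, 19, 27, 20, 1, 9, 23, 8, 12, 28, 13, 21, 5, 0]

sorted suffixes:
  #0 SA[0]=29  'a'
  #1 SA[1]=16  'aaaccebdcaccea'
  #2 SA[2]=2  'aabecaddbadebbaaaccebdcaccea'
  #3 SA[3]=17  'aaccebdcaccea'
  #4 SA[4]=3  'abecaddbadebbaaaccebdcaccea'
  #5 SA[5]=25  'accea'
  #6 SA[6]=18  'accebdcaccea'
  #7 SA[7]=7  'addbadebbaaaccebdcaccea'
  #8 SA[8]=11  'adebbaaaccebdcaccea'
  #9 SA[9]=15  'baaaccebdcaccea'
  #10 SA[10]=10  'badebbaaaccebdcaccea'
  #11 SA[11]=14  'bbaaaccebdcaccea'
  #12 SA[12]=22  'bdcaccea'
  #13 SA[13]=4  'becaddbadebbaaaccebdcaccea'
  #14 SA[14]=24  'caccea'
  #15 SA[15]=6  'caddbadebbaaaccebdcaccea'
  #16 SA[16]=26  'ccea'
  #17 SA[17]=19  'ccebdcaccea'
  #18 SA[18]=27  'cea'
  #19 SA[19]=20  'cebdcaccea'
  #20 SA[20]=1  'daabecaddbadebbaaaccebdcaccea'
  #21 SA[21]=9  'dbadebbaaaccebdcaccea'
  #22 SA[22]=23  'dcaccea'
  #23 SA[23]=8  'ddbadebbaaaccebdcaccea'
  #24 SA[24]=12  'debbaaaccebdcaccea'
  #25 SA[25]=28  'ea'
  #26 SA[26]=13  'ebbaaaccebdcaccea'
  #27 SA[27]=21  'ebdcaccea'
  #28 SA[28]=5  'ecaddbadebbaaaccebdcaccea'
  #29 SA[29]=0  'edaabecaddbadebbaaaccebdcaccea'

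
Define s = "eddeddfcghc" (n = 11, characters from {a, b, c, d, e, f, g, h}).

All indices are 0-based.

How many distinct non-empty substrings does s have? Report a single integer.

58

rank→(start, suffix):
  0 → (10, 'c')
  1 → (7, 'cghc')
  2 → (1, 'ddeddfcghc')
  3 → (4, 'ddfcghc')
  4 → (2, 'deddfcghc')
  5 → (5, 'dfcghc')
  6 → (0, 'eddeddfcghc')
  7 → (3, 'eddfcghc')
  8 → (6, 'fcghc')
  9 → (8, 'ghc')
  10 → (9, 'hc')

SA = [10, 7, 1, 4, 2, 5, 0, 3, 6, 8, 9]
rank  pair      lcp
   1  s[10:],s[7:]  1  'c'
   2  s[7:],s[1:]  0  ''
   3  s[1:],s[4:]  2  'dd'
   4  s[4:],s[2:]  1  'd'
   5  s[2:],s[5:]  1  'd'
   6  s[5:],s[0:]  0  ''
   7  s[0:],s[3:]  3  'edd'
   8  s[3:],s[6:]  0  ''
   9  s[6:],s[8:]  0  ''
  10  s[8:],s[9:]  0  ''

n(n+1)/2 = 11·12/2 = 66
Σ LCP = 0 + 1 + 0 + 2 + 1 + 1 + 0 + 3 + 0 + 0 + 0 = 8
distinct = 66 − 8 = 58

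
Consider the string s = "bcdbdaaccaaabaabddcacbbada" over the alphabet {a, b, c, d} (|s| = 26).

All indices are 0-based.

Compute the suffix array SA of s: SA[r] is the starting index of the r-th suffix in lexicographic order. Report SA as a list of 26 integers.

rank→(start, suffix):
  0 → (25, 'a')
  1 → (9, 'aaabaabddcacbbada')
  2 → (10, 'aabaabddcacbbada')
  3 → (13, 'aabddcacbbada')
  4 → (5, 'aaccaaabaabddcacbbada')
  5 → (11, 'abaabddcacbbada')
  6 → (14, 'abddcacbbada')
  7 → (19, 'acbbada')
  8 → (6, 'accaaabaabddcacbbada')
  9 → (23, 'ada')
  10 → (12, 'baabddcacbbada')
  11 → (22, 'bada')
  12 → (21, 'bbada')
  13 → (0, 'bcdbdaaccaaabaabddcacbbada')
  14 → (3, 'bdaaccaaabaabddcacbbada')
  15 → (15, 'bddcacbbada')
  16 → (8, 'caaabaabddcacbbada')
  17 → (18, 'cacbbada')
  18 → (20, 'cbbada')
  19 → (7, 'ccaaabaabddcacbbada')
  20 → (1, 'cdbdaaccaaabaabddcacbbada')
  21 → (24, 'da')
  22 → (4, 'daaccaaabaabddcacbbada')
  23 → (2, 'dbdaaccaaabaabddcacbbada')
  24 → (17, 'dcacbbada')
  25 → (16, 'ddcacbbada')

[25, 9, 10, 13, 5, 11, 14, 19, 6, 23, 12, 22, 21, 0, 3, 15, 8, 18, 20, 7, 1, 24, 4, 2, 17, 16]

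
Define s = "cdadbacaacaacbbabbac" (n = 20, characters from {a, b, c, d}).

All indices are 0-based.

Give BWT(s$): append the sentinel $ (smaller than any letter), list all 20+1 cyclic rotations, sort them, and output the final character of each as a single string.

rank  rotation               last
    0  $cdadbacaacaacbbabbac  c
    1  aacaacbbabbac$cdadbac  c
    2  aacbbabbac$cdadbacaac  c
    3  abbac$cdadbacaacaacbb  b
    4  ac$cdadbacaacaacbbabb  b
    5  acaacaacbbabbac$cdadb  b
    6  acaacbbabbac$cdadbaca  a
    7  acbbabbac$cdadbacaaca  a
    8  adbacaacaacbbabbac$cd  d
    9  babbac$cdadbacaacaacb  b
   10  bac$cdadbacaacaacbbab  b
   11  bacaacaacbbabbac$cdad  d
   12  bbabbac$cdadbacaacaac  c
   13  bbac$cdadbacaacaacbba  a
   14  c$cdadbacaacaacbbabba  a
   15  caacaacbbabbac$cdadba  a
   16  caacbbabbac$cdadbacaa  a
   17  cbbabbac$cdadbacaacaa  a
   18  cdadbacaacaacbbabbac$  $
   19  dadbacaacaacbbabbac$c  c
   20  dbacaacaacbbabbac$cda  a

cccbbbaadbbdcaaaaa$ca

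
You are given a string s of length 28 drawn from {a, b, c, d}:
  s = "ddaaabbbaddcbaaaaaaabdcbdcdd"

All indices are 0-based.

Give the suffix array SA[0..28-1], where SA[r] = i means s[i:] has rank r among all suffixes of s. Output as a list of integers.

rank | idx | suffix
   0 |  13 | aaaaaaabdcbdcdd
   1 |  14 | aaaaaabdcbdcdd
   2 |  15 | aaaaabdcbdcdd
   3 |  16 | aaaabdcbdcdd
   4 |   2 | aaabbbaddcbaaaaaaabdcbdcdd
   5 |  17 | aaabdcbdcdd
   6 |   3 | aabbbaddcbaaaaaaabdcbdcdd
   7 |  18 | aabdcbdcdd
   8 |   4 | abbbaddcbaaaaaaabdcbdcdd
   9 |  19 | abdcbdcdd
  10 |   8 | addcbaaaaaaabdcbdcdd
  11 |  12 | baaaaaaabdcbdcdd
  12 |   7 | baddcbaaaaaaabdcbdcdd
  13 |   6 | bbaddcbaaaaaaabdcbdcdd
  14 |   5 | bbbaddcbaaaaaaabdcbdcdd
  15 |  20 | bdcbdcdd
  16 |  23 | bdcdd
  17 |  11 | cbaaaaaaabdcbdcdd
  18 |  22 | cbdcdd
  19 |  25 | cdd
  20 |  27 | d
  21 |   1 | daaabbbaddcbaaaaaaabdcbdcdd
  22 |  10 | dcbaaaaaaabdcbdcdd
  23 |  21 | dcbdcdd
  24 |  24 | dcdd
  25 |  26 | dd
  26 |   0 | ddaaabbbaddcbaaaaaaabdcbdcdd
  27 |   9 | ddcbaaaaaaabdcbdcdd

[13, 14, 15, 16, 2, 17, 3, 18, 4, 19, 8, 12, 7, 6, 5, 20, 23, 11, 22, 25, 27, 1, 10, 21, 24, 26, 0, 9]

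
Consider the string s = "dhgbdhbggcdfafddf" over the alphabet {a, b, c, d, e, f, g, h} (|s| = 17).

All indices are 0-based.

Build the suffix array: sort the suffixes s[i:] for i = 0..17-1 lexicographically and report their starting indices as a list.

rank | idx | suffix
   0 |  12 | afddf
   1 |   3 | bdhbggcdfafddf
   2 |   6 | bggcdfafddf
   3 |   9 | cdfafddf
   4 |  14 | ddf
   5 |  15 | df
   6 |  10 | dfafddf
   7 |   4 | dhbggcdfafddf
   8 |   0 | dhgbdhbggcdfafddf
   9 |  16 | f
  10 |  11 | fafddf
  11 |  13 | fddf
  12 |   2 | gbdhbggcdfafddf
  13 |   8 | gcdfafddf
  14 |   7 | ggcdfafddf
  15 |   5 | hbggcdfafddf
  16 |   1 | hgbdhbggcdfafddf

[12, 3, 6, 9, 14, 15, 10, 4, 0, 16, 11, 13, 2, 8, 7, 5, 1]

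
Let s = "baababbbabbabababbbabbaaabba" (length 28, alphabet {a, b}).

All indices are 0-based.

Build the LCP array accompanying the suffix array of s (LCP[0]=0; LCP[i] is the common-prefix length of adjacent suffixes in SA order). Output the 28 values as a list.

[0, 1, 2, 3, 1, 4, 10, 2, 4, 4, 3, 8, 0, 2, 3, 2, 5, 3, 5, 4, 9, 1, 3, 3, 4, 6, 2, 7]

rank→(start, suffix):
  0 → (27, 'a')
  1 → (22, 'aaabba')
  2 → (1, 'aababbbabbabababbbabbaaabba')
  3 → (23, 'aabba')
  4 → (11, 'abababbbabbaaabba')
  5 → (13, 'ababbbabbaaabba')
  6 → (2, 'ababbbabbabababbbabbaaabba')
  7 → (24, 'abba')
  8 → (19, 'abbaaabba')
  9 → (8, 'abbabababbbabbaaabba')
  10 → (15, 'abbbabbaaabba')
  11 → (4, 'abbbabbabababbbabbaaabba')
  12 → (26, 'ba')
  13 → (21, 'baaabba')
  14 → (0, 'baababbbabbabababbbabbaaabba')
  15 → (10, 'babababbbabbaaabba')
  16 → (12, 'bababbbabbaaabba')
  17 → (18, 'babbaaabba')
  18 → (7, 'babbabababbbabbaaabba')
  19 → (14, 'babbbabbaaabba')
  20 → (3, 'babbbabbabababbbabbaaabba')
  21 → (25, 'bba')
  22 → (20, 'bbaaabba')
  23 → (9, 'bbabababbbabbaaabba')
  24 → (17, 'bbabbaaabba')
  25 → (6, 'bbabbabababbbabbaaabba')
  26 → (16, 'bbbabbaaabba')
  27 → (5, 'bbbabbabababbbabbaaabba')

SA = [27, 22, 1, 23, 11, 13, 2, 24, 19, 8, 15, 4, 26, 21, 0, 10, 12, 18, 7, 14, 3, 25, 20, 9, 17, 6, 16, 5]
[i] adj suffixes → lcp
  [1] 27/22 → 1 ('a')
  [2] 22/1 → 2 ('aa')
  [3] 1/23 → 3 ('aab')
  [4] 23/11 → 1 ('a')
  [5] 11/13 → 4 ('abab')
  [6] 13/2 → 10 ('ababbbabba')
  [7] 2/24 → 2 ('ab')
  [8] 24/19 → 4 ('abba')
  [9] 19/8 → 4 ('abba')
  [10] 8/15 → 3 ('abb')
  [11] 15/4 → 8 ('abbbabba')
  [12] 4/26 → 0 ('')
  [13] 26/21 → 2 ('ba')
  [14] 21/0 → 3 ('baa')
  [15] 0/10 → 2 ('ba')
  [16] 10/12 → 5 ('babab')
  [17] 12/18 → 3 ('bab')
  [18] 18/7 → 5 ('babba')
  [19] 7/14 → 4 ('babb')
  [20] 14/3 → 9 ('babbbabba')
  [21] 3/25 → 1 ('b')
  [22] 25/20 → 3 ('bba')
  [23] 20/9 → 3 ('bba')
  [24] 9/17 → 4 ('bbab')
  [25] 17/6 → 6 ('bbabba')
  [26] 6/16 → 2 ('bb')
  [27] 16/5 → 7 ('bbbabba')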